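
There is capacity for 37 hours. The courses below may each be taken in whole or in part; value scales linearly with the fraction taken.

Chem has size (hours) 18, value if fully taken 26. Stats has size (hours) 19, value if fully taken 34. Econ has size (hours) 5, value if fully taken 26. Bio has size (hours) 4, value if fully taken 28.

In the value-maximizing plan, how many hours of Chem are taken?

9

Sort by value density: Bio 28/4≈7, Econ 26/5≈5.2, Stats 34/19≈1.79, Chem 26/18≈1.44.
Bio: take in full, 4 hours for value 28 → 33 left.
Econ: take in full, 5 hours for value 26 → 28 left.
Take all of Stats (19 hours, value 34) → 9 hours left.
Only 9 hours remain; take 9/18 of Chem for value 26×9/18 = 13.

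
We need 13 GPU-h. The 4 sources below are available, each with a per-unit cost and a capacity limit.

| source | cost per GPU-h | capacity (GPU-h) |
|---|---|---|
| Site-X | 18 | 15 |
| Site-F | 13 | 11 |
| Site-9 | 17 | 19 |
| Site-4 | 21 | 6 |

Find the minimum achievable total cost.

177

Use sources in increasing cost order.
Site-F at 13: take all 11 GPU-h → 2 still needed.
Take 2 from Site-9 at 17 to finish.
Site-X, Site-4: unused.
Cost = 11×13 + 2×17 = 177.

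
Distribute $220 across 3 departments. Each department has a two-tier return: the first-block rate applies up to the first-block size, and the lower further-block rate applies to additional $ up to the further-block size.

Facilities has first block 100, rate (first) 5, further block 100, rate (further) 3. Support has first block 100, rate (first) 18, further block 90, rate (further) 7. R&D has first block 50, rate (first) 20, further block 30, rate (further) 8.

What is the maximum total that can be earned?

3320

Treat each block as its own option and order by rate: R&D/tier1 20 > Support/tier1 18 > R&D/tier2 8 > Support/tier2 7 > Facilities/tier1 5 > Facilities/tier2 3.
R&D/tier1 (20): +50 — 170 left.
Support tier1 at 18: fill all 100 — 70 left.
R&D tier2 at 8: fill all 30 — 40 left.
40 remain; put them into Support tier2 at 7.
Total = 20×50 + 18×100 + 8×30 + 7×40 = 3320.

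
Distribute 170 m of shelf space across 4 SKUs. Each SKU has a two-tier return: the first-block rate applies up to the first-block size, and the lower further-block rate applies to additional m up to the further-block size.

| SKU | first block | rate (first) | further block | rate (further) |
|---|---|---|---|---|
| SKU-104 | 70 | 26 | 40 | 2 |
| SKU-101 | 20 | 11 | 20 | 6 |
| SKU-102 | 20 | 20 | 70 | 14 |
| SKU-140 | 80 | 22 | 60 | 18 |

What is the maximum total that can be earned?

Order all 8 blocks by rate: SKU-104/first 26 > SKU-140/first 22 > SKU-102/first 20 > SKU-140/second 18 > SKU-102/second 14 > SKU-101/first 11 > SKU-101/second 6 > SKU-104/second 2.
SKU-104/first (26): +70 ; 100 left.
SKU-140/first (22): +80 ; 20 left.
Fill SKU-102 first block (20 at 20) ; 0 left.
Total = 26×70 + 22×80 + 20×20 = 3980.

3980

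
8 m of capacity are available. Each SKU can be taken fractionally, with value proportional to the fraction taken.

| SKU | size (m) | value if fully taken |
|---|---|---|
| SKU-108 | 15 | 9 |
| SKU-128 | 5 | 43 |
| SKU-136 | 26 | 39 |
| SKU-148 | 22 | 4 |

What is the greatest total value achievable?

Sort by value density: SKU-128 43/5≈8.6, SKU-136 39/26≈1.5, SKU-108 9/15≈0.6, SKU-148 4/22≈0.182.
Take all of SKU-128 (5 m, value 43) — 3 m left.
Only 3 m remain; take 3/26 of SKU-136 for value 39×3/26 = 4.5.
Total value = 47.5.

47.5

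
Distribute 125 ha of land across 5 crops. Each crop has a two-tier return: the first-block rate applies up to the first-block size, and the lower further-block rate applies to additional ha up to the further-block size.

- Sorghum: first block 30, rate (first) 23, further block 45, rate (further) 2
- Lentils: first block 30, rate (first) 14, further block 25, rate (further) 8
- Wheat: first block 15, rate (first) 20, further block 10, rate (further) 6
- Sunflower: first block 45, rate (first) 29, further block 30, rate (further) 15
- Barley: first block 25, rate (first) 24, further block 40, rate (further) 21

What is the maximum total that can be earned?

3120

Treat each block as its own option and order by rate: Sunflower/first 29 > Barley/first 24 > Sorghum/first 23 > Barley/second 21 > Wheat/first 20 > Sunflower/second 15 > Lentils/first 14 > Lentils/second 8 > Wheat/second 6 > Sorghum/second 2.
Fill Sunflower first block (45 at 29) ; 80 left.
Fill Barley first block (25 at 24) ; 55 left.
Sorghum first at 23: fill all 30 ; 25 left.
Barley/second: +25 of 40 at 21; pool empty.
Total = 29×45 + 24×25 + 23×30 + 21×25 = 3120.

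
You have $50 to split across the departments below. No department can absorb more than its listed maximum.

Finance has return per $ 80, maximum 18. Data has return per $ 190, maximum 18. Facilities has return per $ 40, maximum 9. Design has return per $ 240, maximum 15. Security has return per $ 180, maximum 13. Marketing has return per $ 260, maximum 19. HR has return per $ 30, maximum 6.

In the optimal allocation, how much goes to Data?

16

Rank by return per $: Marketing 260 > Design 240 > Data 190 > Security 180 > Finance 80 > Facilities 40 > HR 30.
Marketing takes 19 to reach its cap of 19 ; 31 left.
Give Design 15 to hit its cap of 15 ; 16 left.
Data has room for 18 but only 16 remain, so it gets 16.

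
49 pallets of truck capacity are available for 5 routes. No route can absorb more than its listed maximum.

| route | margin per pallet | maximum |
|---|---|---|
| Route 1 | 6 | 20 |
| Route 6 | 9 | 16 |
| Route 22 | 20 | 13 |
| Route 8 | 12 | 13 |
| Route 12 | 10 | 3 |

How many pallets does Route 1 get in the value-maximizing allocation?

4

Order the routes by margin per pallet: Route 22 20 > Route 8 12 > Route 12 10 > Route 6 9 > Route 1 6.
Give Route 22 13 to hit its cap of 13 — 36 left.
Give Route 8 13 to hit its cap of 13 — 23 left.
Give Route 12 3 to hit its cap of 3 — 20 left.
Route 6 takes 16 to reach its cap of 16 — 4 left.
Only 4 left; Route 1 takes them to reach 4.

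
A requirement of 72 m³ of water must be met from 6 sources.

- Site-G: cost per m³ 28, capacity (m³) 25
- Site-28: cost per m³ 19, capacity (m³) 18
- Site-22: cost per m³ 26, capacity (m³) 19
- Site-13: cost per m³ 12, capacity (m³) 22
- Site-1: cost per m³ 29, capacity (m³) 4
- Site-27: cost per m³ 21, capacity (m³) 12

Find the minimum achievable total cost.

1380

Fill from the cheapest source first.
Site-13 (12): use full 22 ; 50 m³ to go.
Site-28 (19): use full 18 ; 32 m³ to go.
Site-27 (21): use full 12 ; 20 m³ to go.
Take 19 from Site-22 at 26 ; need 1 more.
Site-G (28): take the remaining 1 ; done.
Site-1: unused.
Cost = 22×12 + 18×19 + 12×21 + 19×26 + 1×28 = 1380.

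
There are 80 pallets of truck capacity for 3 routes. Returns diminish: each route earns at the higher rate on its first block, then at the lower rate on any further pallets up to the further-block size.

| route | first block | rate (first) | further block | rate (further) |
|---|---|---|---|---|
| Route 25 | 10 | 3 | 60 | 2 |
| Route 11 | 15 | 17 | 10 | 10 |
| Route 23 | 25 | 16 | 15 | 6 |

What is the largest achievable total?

885

Rank every tier by rate: Route 11/T1 17 > Route 23/T1 16 > Route 11/T2 10 > Route 23/T2 6 > Route 25/T1 3 > Route 25/T2 2.
Route 11 T1 at 17: fill all 15 ; 65 left.
Route 23/T1 (16): +25 ; 40 left.
Route 11/T2 (10): +10 ; 30 left.
Route 23/T2 (6): +15 ; 15 left.
Route 25/T1 (3): +10 ; 5 left.
5 remain; put them into Route 25 T2 at 2.
Total = 17×15 + 16×25 + 10×10 + 6×15 + 3×10 + 2×5 = 885.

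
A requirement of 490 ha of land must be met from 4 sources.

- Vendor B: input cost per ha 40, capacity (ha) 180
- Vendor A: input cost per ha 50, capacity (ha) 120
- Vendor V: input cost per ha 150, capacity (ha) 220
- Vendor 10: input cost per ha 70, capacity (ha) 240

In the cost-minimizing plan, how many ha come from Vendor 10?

Use sources in increasing cost order.
Vendor B (40): use full 180 — 310 ha to go.
Take 120 from Vendor A at 50 — need 190 more.
Vendor 10 at 70: take 190 of its 240 — requirement met.
Vendor V: unused.

190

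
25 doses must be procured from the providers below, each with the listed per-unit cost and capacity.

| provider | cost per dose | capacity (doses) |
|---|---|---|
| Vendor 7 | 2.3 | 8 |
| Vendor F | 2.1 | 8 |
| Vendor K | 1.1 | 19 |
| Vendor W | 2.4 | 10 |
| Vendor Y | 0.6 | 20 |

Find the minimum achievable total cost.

Cheapest first:
Vendor Y at 0.6: take all 20 doses — 5 still needed.
Vendor K (1.1): take the remaining 5 — done.
Vendor F, Vendor 7, Vendor W: unused.
Cost = 20×0.6 + 5×1.1 = 17.5.

17.5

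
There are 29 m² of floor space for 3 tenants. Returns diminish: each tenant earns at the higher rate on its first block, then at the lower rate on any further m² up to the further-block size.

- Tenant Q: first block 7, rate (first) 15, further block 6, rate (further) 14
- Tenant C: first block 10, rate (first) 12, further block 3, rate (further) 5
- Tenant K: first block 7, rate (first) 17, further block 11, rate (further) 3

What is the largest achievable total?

Rank every tier by rate: Tenant K/T1 17 > Tenant Q/T1 15 > Tenant Q/T2 14 > Tenant C/T1 12 > Tenant C/T2 5 > Tenant K/T2 3.
Tenant K/T1 (17): +7 — 22 left.
Fill Tenant Q T1 block (7 at 15) — 15 left.
Tenant Q/T2 (14): +6 — 9 left.
Tenant C/T1: +9 of 10 at 12; pool empty.
Total = 17×7 + 15×7 + 14×6 + 12×9 = 416.

416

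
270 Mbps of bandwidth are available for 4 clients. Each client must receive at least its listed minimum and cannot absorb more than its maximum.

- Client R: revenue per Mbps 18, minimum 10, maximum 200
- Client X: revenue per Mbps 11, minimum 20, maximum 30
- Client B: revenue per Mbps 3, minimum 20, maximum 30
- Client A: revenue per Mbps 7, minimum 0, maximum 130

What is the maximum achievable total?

Meeting every minimum uses 10+20+20+0 = 50 Mbps, leaving 220.
Order the clients by revenue per Mbps: Client R 18 > Client X 11 > Client A 7 > Client B 3.
Give Client R 190 more to hit its cap of 200 ; 30 left.
Client X takes 10 more to reach its cap of 30 ; 20 left.
Client A: +20 (room for 130) → 20. Pool exhausted.
Total = 18×200 + 11×30 + 3×20 + 7×20 = 4130.

4130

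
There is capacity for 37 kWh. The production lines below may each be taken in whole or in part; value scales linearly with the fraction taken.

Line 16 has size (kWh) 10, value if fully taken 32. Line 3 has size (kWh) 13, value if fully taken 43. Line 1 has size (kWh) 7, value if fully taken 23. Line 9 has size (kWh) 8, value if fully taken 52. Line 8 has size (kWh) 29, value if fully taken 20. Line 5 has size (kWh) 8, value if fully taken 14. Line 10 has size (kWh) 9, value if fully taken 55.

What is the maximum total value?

Rank by value-to-size ratio: Line 9 52/8≈6.5, Line 10 55/9≈6.11, Line 3 43/13≈3.31, Line 1 23/7≈3.29, Line 16 32/10≈3.2, Line 5 14/8≈1.75, Line 8 20/29≈0.69.
All 8 kWh of Line 9 fit (value 52) → 29 remain.
Take all of Line 10 (9 kWh, value 55) → 20 kWh left.
Take all of Line 3 (13 kWh, value 43) → 7 kWh left.
Take all of Line 1 (7 kWh, value 23) → 0 kWh left.
Total value = 173.

173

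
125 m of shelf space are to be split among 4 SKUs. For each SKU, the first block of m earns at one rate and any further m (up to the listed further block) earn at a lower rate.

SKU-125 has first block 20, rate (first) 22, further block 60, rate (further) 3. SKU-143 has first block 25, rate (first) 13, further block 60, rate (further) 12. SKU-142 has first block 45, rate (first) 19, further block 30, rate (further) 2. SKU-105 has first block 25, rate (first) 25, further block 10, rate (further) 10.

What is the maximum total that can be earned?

2365

Treat each block as its own option and order by rate: SKU-105/T1 25 > SKU-125/T1 22 > SKU-142/T1 19 > SKU-143/T1 13 > SKU-143/T2 12 > SKU-105/T2 10 > SKU-125/T2 3 > SKU-142/T2 2.
SKU-105 T1 at 25: fill all 25 → 100 left.
SKU-125 T1 at 22: fill all 20 → 80 left.
SKU-142 T1 at 19: fill all 45 → 35 left.
Fill SKU-143 T1 block (25 at 13) → 10 left.
SKU-143/T2: +10 of 60 at 12; pool empty.
Total = 25×25 + 22×20 + 19×45 + 13×25 + 12×10 = 2365.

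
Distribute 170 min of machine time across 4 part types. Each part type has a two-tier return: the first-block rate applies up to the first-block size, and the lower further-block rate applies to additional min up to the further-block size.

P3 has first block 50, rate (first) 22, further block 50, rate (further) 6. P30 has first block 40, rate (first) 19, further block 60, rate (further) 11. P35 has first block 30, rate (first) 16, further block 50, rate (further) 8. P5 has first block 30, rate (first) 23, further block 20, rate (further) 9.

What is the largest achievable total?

3250

Order all 8 blocks by rate: P5/T1 23 > P3/T1 22 > P30/T1 19 > P35/T1 16 > P30/T2 11 > P5/T2 9 > P35/T2 8 > P3/T2 6.
P5 T1 at 23: fill all 30 ; 140 left.
P3/T1 (22): +50 ; 90 left.
P30 T1 at 19: fill all 40 ; 50 left.
Fill P35 T1 block (30 at 16) ; 20 left.
P30/T2: +20 of 60 at 11; pool empty.
Total = 23×30 + 22×50 + 19×40 + 16×30 + 11×20 = 3250.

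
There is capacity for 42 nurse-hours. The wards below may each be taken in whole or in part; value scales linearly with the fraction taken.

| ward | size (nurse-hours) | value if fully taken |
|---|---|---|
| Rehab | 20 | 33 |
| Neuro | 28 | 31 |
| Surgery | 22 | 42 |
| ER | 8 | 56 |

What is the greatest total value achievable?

Best value per unit of size first: ER 56/8≈7, Surgery 42/22≈1.91, Rehab 33/20≈1.65, Neuro 31/28≈1.11.
ER: take in full, 8 nurse-hours for value 56 → 34 left.
Take all of Surgery (22 nurse-hours, value 42) → 12 nurse-hours left.
Fill the last 12 nurse-hours with part of Rehab: 12/20 of it earns 19.8.
Total value = 117.8.

117.8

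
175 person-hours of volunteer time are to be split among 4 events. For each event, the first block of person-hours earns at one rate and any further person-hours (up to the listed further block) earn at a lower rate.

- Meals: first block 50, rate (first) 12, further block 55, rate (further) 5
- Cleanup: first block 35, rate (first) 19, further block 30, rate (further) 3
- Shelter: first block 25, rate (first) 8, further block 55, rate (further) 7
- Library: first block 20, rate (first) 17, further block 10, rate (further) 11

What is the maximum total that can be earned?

2160

Treat each block as its own option and order by rate: Cleanup/tier1 19 > Library/tier1 17 > Meals/tier1 12 > Library/tier2 11 > Shelter/tier1 8 > Shelter/tier2 7 > Meals/tier2 5 > Cleanup/tier2 3.
Cleanup/tier1 (19): +35 — 140 left.
Library tier1 at 17: fill all 20 — 120 left.
Fill Meals tier1 block (50 at 12) — 70 left.
Library/tier2 (11): +10 — 60 left.
Fill Shelter tier1 block (25 at 8) — 35 left.
Shelter/tier2: +35 of 55 at 7; pool empty.
Total = 19×35 + 17×20 + 12×50 + 11×10 + 8×25 + 7×35 = 2160.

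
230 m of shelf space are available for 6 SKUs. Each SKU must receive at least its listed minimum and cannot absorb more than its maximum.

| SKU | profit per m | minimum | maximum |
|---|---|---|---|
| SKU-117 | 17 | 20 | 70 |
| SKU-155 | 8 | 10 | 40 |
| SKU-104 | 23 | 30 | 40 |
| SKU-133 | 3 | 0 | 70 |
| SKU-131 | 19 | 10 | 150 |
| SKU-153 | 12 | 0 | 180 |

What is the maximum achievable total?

Meeting every minimum uses 20+10+30+0+10+0 = 70 m, leaving 160.
Order the SKUs by profit per m: SKU-104 23 > SKU-131 19 > SKU-117 17 > SKU-153 12 > SKU-155 8 > SKU-133 3.
Give SKU-104 10 more to hit its cap of 40 — 150 left.
SKU-131 takes 140 more to reach its cap of 150 — 10 left.
SKU-117 has room for 50 more but only 10 remain, so it gets 30.
Total = 17×30 + 8×10 + 23×40 + 19×150 = 4360.

4360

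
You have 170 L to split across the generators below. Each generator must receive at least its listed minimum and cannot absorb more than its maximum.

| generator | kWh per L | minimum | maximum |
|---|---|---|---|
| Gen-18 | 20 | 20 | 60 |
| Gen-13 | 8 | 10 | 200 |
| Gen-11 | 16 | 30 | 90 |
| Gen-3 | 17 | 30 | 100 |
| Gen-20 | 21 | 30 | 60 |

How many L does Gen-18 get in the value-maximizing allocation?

40

Meeting every minimum uses 20+10+30+30+30 = 120 L, leaving 50.
Highest kWh per L first: Gen-20 21 > Gen-18 20 > Gen-3 17 > Gen-11 16 > Gen-13 8.
Gen-20 takes 30 more to reach its cap of 60 — 20 left.
Only 20 left; Gen-18 takes them to reach 40.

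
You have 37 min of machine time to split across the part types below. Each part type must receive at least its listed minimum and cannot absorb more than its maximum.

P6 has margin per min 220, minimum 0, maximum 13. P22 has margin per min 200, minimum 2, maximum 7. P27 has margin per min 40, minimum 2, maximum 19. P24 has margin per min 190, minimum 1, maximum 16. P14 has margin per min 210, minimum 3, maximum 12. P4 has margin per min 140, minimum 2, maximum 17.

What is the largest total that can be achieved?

Meeting every minimum uses 0+2+2+1+3+2 = 10 min, leaving 27.
Rank by margin per min: P6 220 > P14 210 > P22 200 > P24 190 > P4 140 > P27 40.
P6: +13 to 13 (cap) — 14 left.
P14: +9 to 12 (cap) — 5 left.
P22: +5 to 7 (cap) — 0 left.
Total = 220×13 + 200×7 + 40×2 + 190×1 + 210×12 + 140×2 = 7330.

7330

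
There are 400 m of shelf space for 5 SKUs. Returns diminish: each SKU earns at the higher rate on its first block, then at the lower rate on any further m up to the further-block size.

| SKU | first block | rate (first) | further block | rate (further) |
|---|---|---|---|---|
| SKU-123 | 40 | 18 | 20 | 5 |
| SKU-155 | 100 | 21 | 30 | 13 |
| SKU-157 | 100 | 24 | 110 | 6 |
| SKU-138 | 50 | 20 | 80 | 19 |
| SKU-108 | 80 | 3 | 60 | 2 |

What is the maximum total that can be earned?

Treat each block as its own option and order by rate: SKU-157/tier1 24 > SKU-155/tier1 21 > SKU-138/tier1 20 > SKU-138/tier2 19 > SKU-123/tier1 18 > SKU-155/tier2 13 > SKU-157/tier2 6 > SKU-123/tier2 5 > SKU-108/tier1 3 > SKU-108/tier2 2.
Fill SKU-157 tier1 block (100 at 24) ; 300 left.
SKU-155 tier1 at 21: fill all 100 ; 200 left.
SKU-138/tier1 (20): +50 ; 150 left.
Fill SKU-138 tier2 block (80 at 19) ; 70 left.
SKU-123/tier1 (18): +40 ; 30 left.
SKU-155 tier2 at 13: fill all 30 ; 0 left.
Total = 24×100 + 21×100 + 20×50 + 19×80 + 18×40 + 13×30 = 8130.

8130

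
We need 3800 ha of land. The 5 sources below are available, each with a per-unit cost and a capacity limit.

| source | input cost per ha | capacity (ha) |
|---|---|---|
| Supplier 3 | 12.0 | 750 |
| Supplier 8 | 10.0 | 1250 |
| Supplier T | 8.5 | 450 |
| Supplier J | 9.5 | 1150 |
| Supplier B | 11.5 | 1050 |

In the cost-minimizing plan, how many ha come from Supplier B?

950

Cheapest first:
Take 450 from Supplier T at 8.5 → need 3350 more.
Supplier J (9.5): use full 1150 → 2200 ha to go.
Supplier 8 (10.0): use full 1250 → 950 ha to go.
Supplier B at 11.5: take 950 of its 1050 → requirement met.
Supplier 3: unused.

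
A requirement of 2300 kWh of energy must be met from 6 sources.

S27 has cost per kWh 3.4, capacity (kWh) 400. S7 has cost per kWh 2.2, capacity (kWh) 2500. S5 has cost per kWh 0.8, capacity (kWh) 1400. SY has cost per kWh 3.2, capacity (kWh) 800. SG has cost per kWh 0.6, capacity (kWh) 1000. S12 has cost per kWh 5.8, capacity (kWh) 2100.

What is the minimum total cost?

1640

Cheapest first:
Take 1000 from SG at 0.6 ; need 1300 more.
S5 (0.8): take the remaining 1300 ; done.
S7, SY, S27, S12: unused.
Cost = 1000×0.6 + 1300×0.8 = 1640.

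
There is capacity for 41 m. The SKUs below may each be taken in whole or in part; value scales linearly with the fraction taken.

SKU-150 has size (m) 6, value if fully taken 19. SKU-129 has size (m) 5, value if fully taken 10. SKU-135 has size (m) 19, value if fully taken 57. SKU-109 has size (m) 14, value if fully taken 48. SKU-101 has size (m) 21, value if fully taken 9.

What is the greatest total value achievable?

Sort by value density: SKU-109 48/14≈3.43, SKU-150 19/6≈3.17, SKU-135 57/19≈3, SKU-129 10/5≈2, SKU-101 9/21≈0.429.
All 14 m of SKU-109 fit (value 48) → 27 remain.
SKU-150: take in full, 6 m for value 19 → 21 left.
SKU-135: take in full, 19 m for value 57 → 2 left.
Fill the last 2 m with part of SKU-129: 2/5 of it earns 4.
Total value = 128.

128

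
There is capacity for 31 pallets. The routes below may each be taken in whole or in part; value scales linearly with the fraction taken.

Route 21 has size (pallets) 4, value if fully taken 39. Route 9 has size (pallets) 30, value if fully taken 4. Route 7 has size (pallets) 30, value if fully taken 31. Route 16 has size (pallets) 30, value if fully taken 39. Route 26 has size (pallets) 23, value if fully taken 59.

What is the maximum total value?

103.2

Sort by value density: Route 21 39/4≈9.75, Route 26 59/23≈2.57, Route 16 39/30≈1.3, Route 7 31/30≈1.03, Route 9 4/30≈0.133.
All 4 pallets of Route 21 fit (value 39) ; 27 remain.
Take all of Route 26 (23 pallets, value 59) ; 4 pallets left.
Fill the last 4 pallets with part of Route 16: 4/30 of it earns 5.2.
Total value = 103.2.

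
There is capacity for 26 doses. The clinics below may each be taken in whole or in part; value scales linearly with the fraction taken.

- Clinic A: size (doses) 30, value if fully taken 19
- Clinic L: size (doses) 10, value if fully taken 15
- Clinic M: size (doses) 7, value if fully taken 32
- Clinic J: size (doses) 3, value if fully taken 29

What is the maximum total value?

Best value per unit of size first: Clinic J 29/3≈9.67, Clinic M 32/7≈4.57, Clinic L 15/10≈1.5, Clinic A 19/30≈0.633.
Clinic J: take in full, 3 doses for value 29 — 23 left.
Clinic M: take in full, 7 doses for value 32 — 16 left.
Clinic L: take in full, 10 doses for value 15 — 6 left.
Fill the last 6 doses with part of Clinic A: 6/30 of it earns 3.8.
Total value = 79.8.

79.8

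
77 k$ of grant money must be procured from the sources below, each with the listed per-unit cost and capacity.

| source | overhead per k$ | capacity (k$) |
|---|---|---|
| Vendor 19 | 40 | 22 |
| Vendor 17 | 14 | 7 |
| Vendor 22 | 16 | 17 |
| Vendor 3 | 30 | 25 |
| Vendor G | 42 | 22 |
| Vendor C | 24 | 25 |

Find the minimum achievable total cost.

Use sources in increasing cost order.
Vendor 17 at 14: take all 7 k$ ; 70 still needed.
Vendor 22 (16): use full 17 ; 53 k$ to go.
Vendor C at 24: take all 25 k$ ; 28 still needed.
Vendor 3 at 30: take all 25 k$ ; 3 still needed.
Vendor 19 at 40: take 3 of its 22 ; requirement met.
Vendor G: unused.
Cost = 7×14 + 17×16 + 25×24 + 25×30 + 3×40 = 1840.

1840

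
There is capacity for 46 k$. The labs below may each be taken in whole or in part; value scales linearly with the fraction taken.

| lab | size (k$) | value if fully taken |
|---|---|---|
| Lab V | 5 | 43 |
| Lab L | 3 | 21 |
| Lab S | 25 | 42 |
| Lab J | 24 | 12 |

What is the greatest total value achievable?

Best value per unit of size first: Lab V 43/5≈8.6, Lab L 21/3≈7, Lab S 42/25≈1.68, Lab J 12/24≈0.5.
Lab V: take in full, 5 k$ for value 43 → 41 left.
Lab L: take in full, 3 k$ for value 21 → 38 left.
All 25 k$ of Lab S fit (value 42) → 13 remain.
13 k$ left: a 13/24 share of Lab J gives 12×13/24 = 6.5.
Total value = 112.5.

112.5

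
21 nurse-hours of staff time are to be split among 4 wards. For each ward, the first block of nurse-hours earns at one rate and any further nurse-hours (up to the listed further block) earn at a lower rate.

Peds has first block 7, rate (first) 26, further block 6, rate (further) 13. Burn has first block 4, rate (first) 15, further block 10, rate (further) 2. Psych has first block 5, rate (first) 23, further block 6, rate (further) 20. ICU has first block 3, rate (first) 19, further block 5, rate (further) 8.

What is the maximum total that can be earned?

Rank every tier by rate: Peds/tier1 26 > Psych/tier1 23 > Psych/tier2 20 > ICU/tier1 19 > Burn/tier1 15 > Peds/tier2 13 > ICU/tier2 8 > Burn/tier2 2.
Fill Peds tier1 block (7 at 26) → 14 left.
Psych/tier1 (23): +5 → 9 left.
Fill Psych tier2 block (6 at 20) → 3 left.
Fill ICU tier1 block (3 at 19) → 0 left.
Total = 26×7 + 23×5 + 20×6 + 19×3 = 474.

474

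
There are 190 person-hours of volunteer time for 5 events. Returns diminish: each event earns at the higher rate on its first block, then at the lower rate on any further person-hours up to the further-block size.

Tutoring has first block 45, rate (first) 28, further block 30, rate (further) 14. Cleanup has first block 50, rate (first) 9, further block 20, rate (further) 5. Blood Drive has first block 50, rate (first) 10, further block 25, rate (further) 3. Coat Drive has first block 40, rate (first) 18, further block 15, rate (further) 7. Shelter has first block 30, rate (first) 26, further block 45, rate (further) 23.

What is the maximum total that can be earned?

4215

Rank every tier by rate: Tutoring/tier1 28 > Shelter/tier1 26 > Shelter/tier2 23 > Coat Drive/tier1 18 > Tutoring/tier2 14 > Blood Drive/tier1 10 > Cleanup/tier1 9 > Coat Drive/tier2 7 > Cleanup/tier2 5 > Blood Drive/tier2 3.
Tutoring tier1 at 28: fill all 45 → 145 left.
Fill Shelter tier1 block (30 at 26) → 115 left.
Shelter tier2 at 23: fill all 45 → 70 left.
Coat Drive tier1 at 18: fill all 40 → 30 left.
Tutoring/tier2 (14): +30 → 0 left.
Total = 28×45 + 26×30 + 23×45 + 18×40 + 14×30 = 4215.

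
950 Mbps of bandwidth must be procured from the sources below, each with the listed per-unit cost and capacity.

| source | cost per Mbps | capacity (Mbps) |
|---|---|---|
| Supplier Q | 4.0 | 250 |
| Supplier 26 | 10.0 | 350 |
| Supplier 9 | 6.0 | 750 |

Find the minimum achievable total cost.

5200

Fill from the cheapest source first.
Take 250 from Supplier Q at 4.0 ; need 700 more.
Supplier 9 (6.0): take the remaining 700 ; done.
Supplier 26: unused.
Cost = 250×4.0 + 700×6.0 = 5200.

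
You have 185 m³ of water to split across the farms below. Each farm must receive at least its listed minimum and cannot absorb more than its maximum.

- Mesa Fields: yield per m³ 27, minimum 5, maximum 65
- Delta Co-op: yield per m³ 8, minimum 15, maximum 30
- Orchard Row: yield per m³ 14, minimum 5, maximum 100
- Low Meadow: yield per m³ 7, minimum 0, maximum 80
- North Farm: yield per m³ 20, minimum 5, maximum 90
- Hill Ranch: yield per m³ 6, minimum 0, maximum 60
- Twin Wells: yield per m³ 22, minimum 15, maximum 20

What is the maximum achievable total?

3985

Meeting every minimum uses 5+15+5+0+5+0+15 = 45 m³, leaving 140.
Rank by yield per m³: Mesa Fields 27 > Twin Wells 22 > North Farm 20 > Orchard Row 14 > Delta Co-op 8 > Low Meadow 7 > Hill Ranch 6.
Mesa Fields takes 60 more to reach its cap of 65 → 80 left.
Twin Wells takes 5 more to reach its cap of 20 → 75 left.
North Farm: +75 (room for 85) → 80. Pool exhausted.
Total = 27×65 + 8×15 + 14×5 + 20×80 + 22×20 = 3985.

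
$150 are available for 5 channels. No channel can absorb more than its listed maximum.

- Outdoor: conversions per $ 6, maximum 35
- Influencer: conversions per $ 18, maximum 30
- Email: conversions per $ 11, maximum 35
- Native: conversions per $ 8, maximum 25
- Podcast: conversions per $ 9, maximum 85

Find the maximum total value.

Highest conversions per $ first: Influencer 18 > Email 11 > Podcast 9 > Native 8 > Outdoor 6.
Influencer takes 30 to reach its cap of 30 ; 120 left.
Email takes 35 to reach its cap of 35 ; 85 left.
Give Podcast 85 to hit its cap of 85 ; 0 left.
Total = 18×30 + 11×35 + 9×85 = 1690.

1690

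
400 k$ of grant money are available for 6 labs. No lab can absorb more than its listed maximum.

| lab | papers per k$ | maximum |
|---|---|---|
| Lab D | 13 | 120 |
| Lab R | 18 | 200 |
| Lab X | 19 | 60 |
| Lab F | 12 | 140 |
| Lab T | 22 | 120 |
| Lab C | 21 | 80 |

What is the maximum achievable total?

7980

Highest papers per k$ first: Lab T 22 > Lab C 21 > Lab X 19 > Lab R 18 > Lab D 13 > Lab F 12.
Give Lab T 120 to hit its cap of 120 → 280 left.
Give Lab C 80 to hit its cap of 80 → 200 left.
Give Lab X 60 to hit its cap of 60 → 140 left.
Lab R has room for 200 but only 140 remain, so it gets 140.
Total = 18×140 + 19×60 + 22×120 + 21×80 = 7980.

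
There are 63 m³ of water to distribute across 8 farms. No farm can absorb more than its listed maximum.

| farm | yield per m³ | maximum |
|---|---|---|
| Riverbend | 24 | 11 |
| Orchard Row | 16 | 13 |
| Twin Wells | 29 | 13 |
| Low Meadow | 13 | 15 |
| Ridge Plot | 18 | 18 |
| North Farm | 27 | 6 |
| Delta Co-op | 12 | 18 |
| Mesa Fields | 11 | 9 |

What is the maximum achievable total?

Highest yield per m³ first: Twin Wells 29 > North Farm 27 > Riverbend 24 > Ridge Plot 18 > Orchard Row 16 > Low Meadow 13 > Delta Co-op 12 > Mesa Fields 11.
Twin Wells: +13 to 13 (cap) — 50 left.
Give North Farm 6 to hit its cap of 6 — 44 left.
Give Riverbend 11 to hit its cap of 11 — 33 left.
Ridge Plot: +18 to 18 (cap) — 15 left.
Give Orchard Row 13 to hit its cap of 13 — 2 left.
Only 2 left; Low Meadow takes them to reach 2.
Total = 24×11 + 16×13 + 29×13 + 13×2 + 18×18 + 27×6 = 1361.

1361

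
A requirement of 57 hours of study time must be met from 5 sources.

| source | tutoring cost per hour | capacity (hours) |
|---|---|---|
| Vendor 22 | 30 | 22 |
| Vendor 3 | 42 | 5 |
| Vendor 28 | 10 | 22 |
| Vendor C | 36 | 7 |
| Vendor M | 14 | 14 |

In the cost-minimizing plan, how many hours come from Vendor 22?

21

Use sources in increasing cost order.
Take 22 from Vendor 28 at 10 — need 35 more.
Vendor M at 14: take all 14 hours — 21 still needed.
Vendor 22 (30): take the remaining 21 — done.
Vendor C, Vendor 3: unused.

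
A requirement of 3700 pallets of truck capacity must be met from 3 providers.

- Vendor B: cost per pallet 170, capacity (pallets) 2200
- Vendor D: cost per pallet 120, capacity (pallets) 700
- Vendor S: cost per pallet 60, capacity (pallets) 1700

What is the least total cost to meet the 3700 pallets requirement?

Use providers in increasing cost order.
Vendor S at 60: take all 1700 pallets — 2000 still needed.
Take 700 from Vendor D at 120 — need 1300 more.
Vendor B at 170: take 1300 of its 2200 — requirement met.
Cost = 1700×60 + 700×120 + 1300×170 = 407000.

407000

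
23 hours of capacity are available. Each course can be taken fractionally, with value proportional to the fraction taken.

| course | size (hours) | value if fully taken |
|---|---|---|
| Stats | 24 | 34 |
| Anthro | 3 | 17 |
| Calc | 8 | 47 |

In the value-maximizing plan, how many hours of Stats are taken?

Rank by value-to-size ratio: Calc 47/8≈5.88, Anthro 17/3≈5.67, Stats 34/24≈1.42.
Calc: take in full, 8 hours for value 47 — 15 left.
Anthro: take in full, 3 hours for value 17 — 12 left.
Only 12 hours remain; take 12/24 of Stats for value 34×12/24 = 17.

12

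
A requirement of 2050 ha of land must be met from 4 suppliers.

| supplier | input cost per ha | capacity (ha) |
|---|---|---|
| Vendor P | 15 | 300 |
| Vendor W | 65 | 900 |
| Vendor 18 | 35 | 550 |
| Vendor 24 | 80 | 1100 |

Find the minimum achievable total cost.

106250

Fill from the cheapest supplier first.
Take 300 from Vendor P at 15 — need 1750 more.
Vendor 18 at 35: take all 550 ha — 1200 still needed.
Vendor W at 65: take all 900 ha — 300 still needed.
Take 300 from Vendor 24 at 80 to finish.
Cost = 300×15 + 550×35 + 900×65 + 300×80 = 106250.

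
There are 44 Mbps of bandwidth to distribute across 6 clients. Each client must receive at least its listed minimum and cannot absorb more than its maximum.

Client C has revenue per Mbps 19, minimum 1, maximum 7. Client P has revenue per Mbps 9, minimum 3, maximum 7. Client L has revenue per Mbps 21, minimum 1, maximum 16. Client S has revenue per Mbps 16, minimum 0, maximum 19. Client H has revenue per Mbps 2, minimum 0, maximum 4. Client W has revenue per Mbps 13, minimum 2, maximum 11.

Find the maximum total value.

Meeting every minimum uses 1+3+1+0+0+2 = 7 Mbps, leaving 37.
Highest revenue per Mbps first: Client L 21 > Client C 19 > Client S 16 > Client W 13 > Client P 9 > Client H 2.
Client L takes 15 more to reach its cap of 16 → 22 left.
Client C: +6 to 7 (cap) → 16 left.
Only 16 left; Client S takes them to reach 16.
Total = 19×7 + 9×3 + 21×16 + 16×16 + 13×2 = 778.

778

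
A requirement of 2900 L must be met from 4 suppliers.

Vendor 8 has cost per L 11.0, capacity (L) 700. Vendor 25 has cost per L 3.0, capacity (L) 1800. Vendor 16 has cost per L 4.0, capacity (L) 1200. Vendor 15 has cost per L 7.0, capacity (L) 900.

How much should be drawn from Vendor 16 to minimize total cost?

1100

Cheapest first:
Take 1800 from Vendor 25 at 3.0 → need 1100 more.
Take 1100 from Vendor 16 at 4.0 to finish.
Vendor 15, Vendor 8: unused.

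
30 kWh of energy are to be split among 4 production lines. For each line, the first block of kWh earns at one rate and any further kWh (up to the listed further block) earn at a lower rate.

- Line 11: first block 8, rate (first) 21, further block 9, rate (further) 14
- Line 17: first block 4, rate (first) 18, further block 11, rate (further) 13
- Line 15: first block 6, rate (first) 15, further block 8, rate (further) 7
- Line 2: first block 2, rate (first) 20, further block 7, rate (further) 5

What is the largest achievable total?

Rank every tier by rate: Line 11/first 21 > Line 2/first 20 > Line 17/first 18 > Line 15/first 15 > Line 11/second 14 > Line 17/second 13 > Line 15/second 7 > Line 2/second 5.
Line 11 first at 21: fill all 8 — 22 left.
Line 2 first at 20: fill all 2 — 20 left.
Line 17 first at 18: fill all 4 — 16 left.
Line 15/first (15): +6 — 10 left.
Fill Line 11 second block (9 at 14) — 1 left.
1 remain; put them into Line 17 second at 13.
Total = 21×8 + 20×2 + 18×4 + 15×6 + 14×9 + 13×1 = 509.

509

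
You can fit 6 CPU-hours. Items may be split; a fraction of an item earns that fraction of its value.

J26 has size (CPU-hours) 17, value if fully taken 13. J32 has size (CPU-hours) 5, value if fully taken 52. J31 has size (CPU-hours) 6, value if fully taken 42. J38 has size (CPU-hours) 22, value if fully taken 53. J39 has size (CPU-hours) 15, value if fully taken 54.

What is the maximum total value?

59

Rank by value-to-size ratio: J32 52/5≈10.4, J31 42/6≈7, J39 54/15≈3.6, J38 53/22≈2.41, J26 13/17≈0.765.
J32: take in full, 5 CPU-hours for value 52 — 1 left.
Fill the last 1 CPU-hours with part of J31: 1/6 of it earns 7.
Total value = 59.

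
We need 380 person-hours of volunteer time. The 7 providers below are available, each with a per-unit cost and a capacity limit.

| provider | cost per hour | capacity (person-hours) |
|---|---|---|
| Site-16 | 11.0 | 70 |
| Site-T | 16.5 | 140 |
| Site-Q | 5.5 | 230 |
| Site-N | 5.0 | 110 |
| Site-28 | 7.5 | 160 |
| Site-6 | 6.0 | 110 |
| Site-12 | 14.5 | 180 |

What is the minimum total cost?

Use providers in increasing cost order.
Site-N (5.0): use full 110 → 270 person-hours to go.
Site-Q (5.5): use full 230 → 40 person-hours to go.
Take 40 from Site-6 at 6.0 to finish.
Site-28, Site-16, Site-12, Site-T: unused.
Cost = 110×5.0 + 230×5.5 + 40×6.0 = 2055.

2055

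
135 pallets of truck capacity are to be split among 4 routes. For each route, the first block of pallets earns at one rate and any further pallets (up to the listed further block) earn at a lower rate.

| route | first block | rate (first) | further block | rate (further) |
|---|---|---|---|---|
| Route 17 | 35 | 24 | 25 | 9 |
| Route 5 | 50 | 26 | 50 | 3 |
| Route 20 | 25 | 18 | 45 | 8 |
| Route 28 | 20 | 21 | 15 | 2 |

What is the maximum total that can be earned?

Treat each block as its own option and order by rate: Route 5/tier1 26 > Route 17/tier1 24 > Route 28/tier1 21 > Route 20/tier1 18 > Route 17/tier2 9 > Route 20/tier2 8 > Route 5/tier2 3 > Route 28/tier2 2.
Fill Route 5 tier1 block (50 at 26) ; 85 left.
Fill Route 17 tier1 block (35 at 24) ; 50 left.
Route 28/tier1 (21): +20 ; 30 left.
Route 20/tier1 (18): +25 ; 5 left.
5 remain; put them into Route 17 tier2 at 9.
Total = 26×50 + 24×35 + 21×20 + 18×25 + 9×5 = 3055.

3055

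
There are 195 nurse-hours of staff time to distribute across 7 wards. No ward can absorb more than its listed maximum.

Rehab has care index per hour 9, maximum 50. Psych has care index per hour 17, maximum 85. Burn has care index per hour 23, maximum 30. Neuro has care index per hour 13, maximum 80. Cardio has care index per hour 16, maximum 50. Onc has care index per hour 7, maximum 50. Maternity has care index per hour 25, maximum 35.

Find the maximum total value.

3730

Order the wards by care index per hour: Maternity 25 > Burn 23 > Psych 17 > Cardio 16 > Neuro 13 > Rehab 9 > Onc 7.
Give Maternity 35 to hit its cap of 35 — 160 left.
Give Burn 30 to hit its cap of 30 — 130 left.
Psych takes 85 to reach its cap of 85 — 45 left.
Only 45 left; Cardio takes them to reach 45.
Total = 17×85 + 23×30 + 16×45 + 25×35 = 3730.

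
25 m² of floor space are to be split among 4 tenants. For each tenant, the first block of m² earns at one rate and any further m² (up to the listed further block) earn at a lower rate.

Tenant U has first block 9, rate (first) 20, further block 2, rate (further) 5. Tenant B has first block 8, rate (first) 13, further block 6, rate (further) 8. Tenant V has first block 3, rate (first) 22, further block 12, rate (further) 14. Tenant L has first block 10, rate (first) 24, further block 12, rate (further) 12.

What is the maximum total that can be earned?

Treat each block as its own option and order by rate: Tenant L/first 24 > Tenant V/first 22 > Tenant U/first 20 > Tenant V/second 14 > Tenant B/first 13 > Tenant L/second 12 > Tenant B/second 8 > Tenant U/second 5.
Fill Tenant L first block (10 at 24) — 15 left.
Tenant V/first (22): +3 — 12 left.
Tenant U/first (20): +9 — 3 left.
3 remain; put them into Tenant V second at 14.
Total = 24×10 + 22×3 + 20×9 + 14×3 = 528.

528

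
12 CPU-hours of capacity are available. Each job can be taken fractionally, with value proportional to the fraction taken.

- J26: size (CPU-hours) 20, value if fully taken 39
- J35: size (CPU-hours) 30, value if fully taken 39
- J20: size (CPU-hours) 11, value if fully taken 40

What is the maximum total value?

41.95

Rank by value-to-size ratio: J20 40/11≈3.64, J26 39/20≈1.95, J35 39/30≈1.3.
Take all of J20 (11 CPU-hours, value 40) ; 1 CPU-hours left.
1 CPU-hours left: a 1/20 share of J26 gives 39×1/20 = 1.95.
Total value = 41.95.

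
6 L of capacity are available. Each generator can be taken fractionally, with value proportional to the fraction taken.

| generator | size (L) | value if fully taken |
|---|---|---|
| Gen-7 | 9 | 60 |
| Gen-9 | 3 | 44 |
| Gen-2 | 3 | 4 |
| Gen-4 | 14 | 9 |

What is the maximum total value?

64

Rank by value-to-size ratio: Gen-9 44/3≈14.7, Gen-7 60/9≈6.67, Gen-2 4/3≈1.33, Gen-4 9/14≈0.643.
Gen-9: take in full, 3 L for value 44 ; 3 left.
Fill the last 3 L with part of Gen-7: 3/9 of it earns 20.
Total value = 64.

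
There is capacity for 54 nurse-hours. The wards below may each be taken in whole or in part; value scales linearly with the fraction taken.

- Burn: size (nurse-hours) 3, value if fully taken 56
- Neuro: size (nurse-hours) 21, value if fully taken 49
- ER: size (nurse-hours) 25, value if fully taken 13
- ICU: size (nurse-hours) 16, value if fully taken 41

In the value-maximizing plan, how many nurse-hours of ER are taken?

14

Best value per unit of size first: Burn 56/3≈18.7, ICU 41/16≈2.56, Neuro 49/21≈2.33, ER 13/25≈0.52.
All 3 nurse-hours of Burn fit (value 56) — 51 remain.
Take all of ICU (16 nurse-hours, value 41) — 35 nurse-hours left.
All 21 nurse-hours of Neuro fit (value 49) — 14 remain.
14 nurse-hours left: a 14/25 share of ER gives 13×14/25 = 7.28.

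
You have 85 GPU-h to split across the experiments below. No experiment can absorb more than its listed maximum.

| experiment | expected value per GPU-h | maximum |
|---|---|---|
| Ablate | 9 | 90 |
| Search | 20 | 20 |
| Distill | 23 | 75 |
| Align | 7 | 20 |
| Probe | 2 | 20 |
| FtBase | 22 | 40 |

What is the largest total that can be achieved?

1945

Rank by expected value per GPU-h: Distill 23 > FtBase 22 > Search 20 > Ablate 9 > Align 7 > Probe 2.
Give Distill 75 to hit its cap of 75 — 10 left.
FtBase: +10 (room for 40) → 10. Pool exhausted.
Total = 23×75 + 22×10 = 1945.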